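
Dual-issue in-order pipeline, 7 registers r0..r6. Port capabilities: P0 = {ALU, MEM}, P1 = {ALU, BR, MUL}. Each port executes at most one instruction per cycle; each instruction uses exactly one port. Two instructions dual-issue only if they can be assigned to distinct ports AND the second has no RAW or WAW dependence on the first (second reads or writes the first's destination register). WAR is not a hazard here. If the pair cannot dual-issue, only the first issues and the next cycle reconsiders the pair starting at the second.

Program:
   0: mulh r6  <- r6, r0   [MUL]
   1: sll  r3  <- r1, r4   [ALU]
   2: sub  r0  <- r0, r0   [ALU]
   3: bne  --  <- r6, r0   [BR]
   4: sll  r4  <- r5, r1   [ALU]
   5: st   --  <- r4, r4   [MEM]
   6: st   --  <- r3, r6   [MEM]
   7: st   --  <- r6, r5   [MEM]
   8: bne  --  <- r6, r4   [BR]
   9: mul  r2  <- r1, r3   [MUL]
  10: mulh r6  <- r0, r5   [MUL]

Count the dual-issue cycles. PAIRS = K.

PAIRS = 3

0. mulh;sll @i0&i1  | dual
1. sub @i2  | RAW r0
2. bne;sll @i3&i4  | dual
3. st @i5  | no-port MEM/MEM
4. st @i6  | no-port MEM/MEM
5. st;bne @i7&i8  | dual
6. mul @i9  | no-port MUL/MUL
7. mulh @i10  | tail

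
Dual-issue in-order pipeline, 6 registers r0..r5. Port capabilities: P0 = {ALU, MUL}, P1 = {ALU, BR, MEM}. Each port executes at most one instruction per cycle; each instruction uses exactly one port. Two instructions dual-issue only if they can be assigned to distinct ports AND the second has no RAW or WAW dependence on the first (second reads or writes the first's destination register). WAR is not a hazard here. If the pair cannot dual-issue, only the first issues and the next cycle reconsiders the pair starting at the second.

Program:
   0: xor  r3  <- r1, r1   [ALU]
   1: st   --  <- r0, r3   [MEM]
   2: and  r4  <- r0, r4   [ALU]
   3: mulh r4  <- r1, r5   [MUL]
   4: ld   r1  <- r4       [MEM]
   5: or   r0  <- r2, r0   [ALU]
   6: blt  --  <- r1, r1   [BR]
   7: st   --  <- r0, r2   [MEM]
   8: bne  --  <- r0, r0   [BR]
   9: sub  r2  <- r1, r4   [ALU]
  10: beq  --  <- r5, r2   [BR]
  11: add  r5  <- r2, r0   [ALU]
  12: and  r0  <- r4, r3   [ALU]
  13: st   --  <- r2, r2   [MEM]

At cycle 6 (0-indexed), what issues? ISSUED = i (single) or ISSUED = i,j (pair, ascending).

[0] i0  xor.ALU  -- RAW r3
[1] i1/i2  st.MEM and.ALU  -- pair
[2] i3  mulh.MUL  -- RAW r4
[3] i4/i5  ld.MEM or.ALU  -- pair
[4] i6  blt.BR  -- no-port BR/MEM
[5] i7  st.MEM  -- no-port MEM/BR
[6] i8/i9  bne.BR sub.ALU  -- pair
[7] i10/i11  beq.BR add.ALU  -- pair
[8] i12/i13  and.ALU st.MEM  -- pair

ISSUED = 8,9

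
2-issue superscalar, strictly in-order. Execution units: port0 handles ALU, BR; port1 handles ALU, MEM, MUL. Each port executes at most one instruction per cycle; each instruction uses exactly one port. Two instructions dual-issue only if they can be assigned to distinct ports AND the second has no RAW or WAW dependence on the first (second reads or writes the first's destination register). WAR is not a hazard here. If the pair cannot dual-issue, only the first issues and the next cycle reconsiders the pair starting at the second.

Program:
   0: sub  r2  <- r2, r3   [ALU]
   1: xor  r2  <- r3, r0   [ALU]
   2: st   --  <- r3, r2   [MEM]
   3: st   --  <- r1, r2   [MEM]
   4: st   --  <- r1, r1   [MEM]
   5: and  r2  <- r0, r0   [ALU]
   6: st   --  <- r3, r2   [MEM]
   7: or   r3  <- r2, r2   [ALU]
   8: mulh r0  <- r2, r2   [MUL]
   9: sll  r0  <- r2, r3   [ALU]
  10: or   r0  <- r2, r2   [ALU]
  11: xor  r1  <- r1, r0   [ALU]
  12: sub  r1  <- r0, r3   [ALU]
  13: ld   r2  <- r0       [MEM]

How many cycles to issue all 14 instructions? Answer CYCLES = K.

CYCLES = 11

c0: i0 sub.ALU  WAW r2
c1: i1 xor.ALU  RAW r2
c2: i2 st.MEM  no-port MEM/MEM
c3: i3 st.MEM  no-port MEM/MEM
c4: i4&i5 st.MEM;and.ALU  2-wide
c5: i6&i7 st.MEM;or.ALU  2-wide
c6: i8 mulh.MUL  WAW r0
c7: i9 sll.ALU  WAW r0
c8: i10 or.ALU  RAW r0
c9: i11 xor.ALU  WAW r1
c10: i12&i13 sub.ALU;ld.MEM  2-wide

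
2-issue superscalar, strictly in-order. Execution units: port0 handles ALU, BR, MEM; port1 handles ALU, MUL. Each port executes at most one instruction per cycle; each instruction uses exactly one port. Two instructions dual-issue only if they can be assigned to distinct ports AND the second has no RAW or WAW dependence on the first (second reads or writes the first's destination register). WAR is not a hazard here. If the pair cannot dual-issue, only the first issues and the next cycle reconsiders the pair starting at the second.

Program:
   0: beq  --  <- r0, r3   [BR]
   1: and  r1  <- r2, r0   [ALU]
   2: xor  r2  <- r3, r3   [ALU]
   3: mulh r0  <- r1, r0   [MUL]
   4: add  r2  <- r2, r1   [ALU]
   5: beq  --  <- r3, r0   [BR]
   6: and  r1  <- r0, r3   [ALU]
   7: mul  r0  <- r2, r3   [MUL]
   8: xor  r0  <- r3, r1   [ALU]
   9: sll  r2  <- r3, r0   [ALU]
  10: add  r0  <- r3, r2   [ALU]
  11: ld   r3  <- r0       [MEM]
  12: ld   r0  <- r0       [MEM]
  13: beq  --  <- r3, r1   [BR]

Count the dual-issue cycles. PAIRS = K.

  cy0 -> i0,i1 (beq and) dual
  cy1 -> i2,i3 (xor mulh) dual
  cy2 -> i4,i5 (add beq) dual
  cy3 -> i6,i7 (and mul) dual
  cy4 -> i8 (xor) RAW r0
  cy5 -> i9 (sll) RAW r2
  cy6 -> i10 (add) RAW r0
  cy7 -> i11 (ld) no-port MEM/MEM
  cy8 -> i12 (ld) no-port MEM/BR
  cy9 -> i13 (beq) tail

PAIRS = 4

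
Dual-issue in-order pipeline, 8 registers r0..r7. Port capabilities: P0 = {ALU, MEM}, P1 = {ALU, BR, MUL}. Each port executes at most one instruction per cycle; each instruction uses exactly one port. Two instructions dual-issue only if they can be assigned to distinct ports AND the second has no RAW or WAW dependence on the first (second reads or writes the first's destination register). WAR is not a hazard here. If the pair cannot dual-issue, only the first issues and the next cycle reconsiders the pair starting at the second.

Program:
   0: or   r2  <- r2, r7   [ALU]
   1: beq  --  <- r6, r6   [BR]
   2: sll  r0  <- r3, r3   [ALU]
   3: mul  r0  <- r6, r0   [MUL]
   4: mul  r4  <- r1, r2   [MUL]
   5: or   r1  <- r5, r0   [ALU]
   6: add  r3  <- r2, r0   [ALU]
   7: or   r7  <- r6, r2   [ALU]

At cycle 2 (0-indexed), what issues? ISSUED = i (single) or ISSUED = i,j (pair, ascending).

ISSUED = 3

[0] i0,i1  or.ALU+beq.BR  -- dual
[1] i2  sll.ALU  -- RAW+WAW r0
[2] i3  mul.MUL  -- no-port MUL/MUL
[3] i4,i5  mul.MUL+or.ALU  -- dual
[4] i6,i7  add.ALU+or.ALU  -- dual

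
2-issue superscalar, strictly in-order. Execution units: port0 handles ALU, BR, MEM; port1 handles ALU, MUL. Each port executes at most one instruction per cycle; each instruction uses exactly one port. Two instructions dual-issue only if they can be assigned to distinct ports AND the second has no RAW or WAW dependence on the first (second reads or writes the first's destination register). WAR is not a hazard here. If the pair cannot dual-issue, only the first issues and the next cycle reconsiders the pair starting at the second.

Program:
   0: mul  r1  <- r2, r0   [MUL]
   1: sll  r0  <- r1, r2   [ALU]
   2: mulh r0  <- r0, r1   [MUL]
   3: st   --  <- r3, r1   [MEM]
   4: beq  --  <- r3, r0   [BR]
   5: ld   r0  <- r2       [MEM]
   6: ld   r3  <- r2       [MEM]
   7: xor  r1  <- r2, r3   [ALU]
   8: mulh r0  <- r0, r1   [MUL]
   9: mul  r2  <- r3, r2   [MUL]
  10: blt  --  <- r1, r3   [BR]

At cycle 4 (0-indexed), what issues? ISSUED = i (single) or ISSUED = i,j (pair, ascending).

ISSUED = 5

  cy0 -> i0 (mul) RAW r1
  cy1 -> i1 (sll) RAW+WAW r0
  cy2 -> i2/i3 (mulh st) pair
  cy3 -> i4 (beq) no-port BR/MEM
  cy4 -> i5 (ld) no-port MEM/MEM
  cy5 -> i6 (ld) RAW r3
  cy6 -> i7 (xor) RAW r1
  cy7 -> i8 (mulh) no-port MUL/MUL
  cy8 -> i9/i10 (mul blt) pair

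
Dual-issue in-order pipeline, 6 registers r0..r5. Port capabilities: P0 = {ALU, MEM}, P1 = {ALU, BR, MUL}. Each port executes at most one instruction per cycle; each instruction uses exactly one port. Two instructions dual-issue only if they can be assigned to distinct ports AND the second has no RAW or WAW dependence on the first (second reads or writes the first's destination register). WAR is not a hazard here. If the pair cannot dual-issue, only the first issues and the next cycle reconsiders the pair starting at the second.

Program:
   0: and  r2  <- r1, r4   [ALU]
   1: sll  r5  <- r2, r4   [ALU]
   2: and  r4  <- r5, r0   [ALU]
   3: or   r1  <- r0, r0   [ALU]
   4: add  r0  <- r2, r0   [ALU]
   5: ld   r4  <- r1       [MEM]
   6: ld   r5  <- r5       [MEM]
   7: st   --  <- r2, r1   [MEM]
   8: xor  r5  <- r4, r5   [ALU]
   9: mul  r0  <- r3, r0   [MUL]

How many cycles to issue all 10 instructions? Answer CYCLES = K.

0. and.ALU @i0  | RAW r2
1. sll.ALU @i1  | RAW r5
2. and.ALU/or.ALU @i2+i3  | pair
3. add.ALU/ld.MEM @i4+i5  | pair
4. ld.MEM @i6  | no-port MEM/MEM
5. st.MEM/xor.ALU @i7+i8  | pair
6. mul.MUL @i9  | tail

CYCLES = 7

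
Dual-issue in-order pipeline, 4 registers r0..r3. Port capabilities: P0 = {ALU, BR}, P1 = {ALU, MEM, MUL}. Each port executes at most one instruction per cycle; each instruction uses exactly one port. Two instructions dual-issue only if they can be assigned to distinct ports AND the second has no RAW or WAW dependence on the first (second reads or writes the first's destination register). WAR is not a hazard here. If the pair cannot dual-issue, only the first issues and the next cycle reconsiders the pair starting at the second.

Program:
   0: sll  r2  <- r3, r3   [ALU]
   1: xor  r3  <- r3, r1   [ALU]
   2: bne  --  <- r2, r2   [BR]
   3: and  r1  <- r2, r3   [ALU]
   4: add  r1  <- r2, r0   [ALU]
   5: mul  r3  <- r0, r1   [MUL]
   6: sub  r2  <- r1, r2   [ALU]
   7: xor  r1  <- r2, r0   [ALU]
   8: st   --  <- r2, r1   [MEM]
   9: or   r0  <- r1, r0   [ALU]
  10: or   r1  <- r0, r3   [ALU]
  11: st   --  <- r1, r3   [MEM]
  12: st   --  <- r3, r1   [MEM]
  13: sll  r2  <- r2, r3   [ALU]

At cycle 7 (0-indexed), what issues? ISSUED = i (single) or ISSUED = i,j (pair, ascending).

c0: i0,i1 sll/xor  pair
c1: i2,i3 bne/and  pair
c2: i4 add  RAW r1
c3: i5,i6 mul/sub  pair
c4: i7 xor  RAW r1
c5: i8,i9 st/or  pair
c6: i10 or  RAW r1
c7: i11 st  no-port MEM/MEM
c8: i12,i13 st/sll  pair

ISSUED = 11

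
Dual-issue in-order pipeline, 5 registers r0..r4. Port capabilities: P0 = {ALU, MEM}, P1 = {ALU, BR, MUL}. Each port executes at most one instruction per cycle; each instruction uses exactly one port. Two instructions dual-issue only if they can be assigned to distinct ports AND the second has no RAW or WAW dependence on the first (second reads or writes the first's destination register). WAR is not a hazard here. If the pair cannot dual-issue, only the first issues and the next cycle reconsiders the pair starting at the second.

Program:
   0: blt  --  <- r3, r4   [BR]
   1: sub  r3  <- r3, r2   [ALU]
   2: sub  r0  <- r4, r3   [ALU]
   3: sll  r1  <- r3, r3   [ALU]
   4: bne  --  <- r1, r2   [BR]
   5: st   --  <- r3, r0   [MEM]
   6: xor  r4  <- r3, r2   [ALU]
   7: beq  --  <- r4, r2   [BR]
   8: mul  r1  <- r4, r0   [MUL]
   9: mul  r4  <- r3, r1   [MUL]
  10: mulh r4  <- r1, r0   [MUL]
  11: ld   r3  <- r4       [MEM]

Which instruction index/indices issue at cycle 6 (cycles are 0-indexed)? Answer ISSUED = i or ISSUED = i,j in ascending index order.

ISSUED = 9

[0] i0&i1  blt/sub  -- pair
[1] i2&i3  sub/sll  -- pair
[2] i4&i5  bne/st  -- pair
[3] i6  xor  -- RAW r4
[4] i7  beq  -- no-port BR/MUL
[5] i8  mul  -- no-port MUL/MUL
[6] i9  mul  -- no-port MUL/MUL
[7] i10  mulh  -- RAW r4
[8] i11  ld  -- tail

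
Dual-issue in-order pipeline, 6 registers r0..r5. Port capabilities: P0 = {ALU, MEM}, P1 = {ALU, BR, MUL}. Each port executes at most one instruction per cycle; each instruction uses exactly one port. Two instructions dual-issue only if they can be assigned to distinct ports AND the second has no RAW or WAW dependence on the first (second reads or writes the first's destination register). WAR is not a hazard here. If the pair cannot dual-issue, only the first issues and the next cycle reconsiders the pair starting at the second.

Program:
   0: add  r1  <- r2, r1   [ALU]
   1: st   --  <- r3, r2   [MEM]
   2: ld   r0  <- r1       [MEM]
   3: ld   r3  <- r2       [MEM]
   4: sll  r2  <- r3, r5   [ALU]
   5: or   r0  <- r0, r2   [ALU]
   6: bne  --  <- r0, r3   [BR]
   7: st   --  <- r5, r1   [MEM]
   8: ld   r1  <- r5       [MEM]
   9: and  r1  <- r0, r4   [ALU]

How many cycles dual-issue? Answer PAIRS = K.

PAIRS = 2

c0: i0/i1 add.ALU;st.MEM  2-wide
c1: i2 ld.MEM  no-port MEM/MEM
c2: i3 ld.MEM  RAW r3
c3: i4 sll.ALU  RAW r2
c4: i5 or.ALU  RAW r0
c5: i6/i7 bne.BR;st.MEM  2-wide
c6: i8 ld.MEM  WAW r1
c7: i9 and.ALU  tail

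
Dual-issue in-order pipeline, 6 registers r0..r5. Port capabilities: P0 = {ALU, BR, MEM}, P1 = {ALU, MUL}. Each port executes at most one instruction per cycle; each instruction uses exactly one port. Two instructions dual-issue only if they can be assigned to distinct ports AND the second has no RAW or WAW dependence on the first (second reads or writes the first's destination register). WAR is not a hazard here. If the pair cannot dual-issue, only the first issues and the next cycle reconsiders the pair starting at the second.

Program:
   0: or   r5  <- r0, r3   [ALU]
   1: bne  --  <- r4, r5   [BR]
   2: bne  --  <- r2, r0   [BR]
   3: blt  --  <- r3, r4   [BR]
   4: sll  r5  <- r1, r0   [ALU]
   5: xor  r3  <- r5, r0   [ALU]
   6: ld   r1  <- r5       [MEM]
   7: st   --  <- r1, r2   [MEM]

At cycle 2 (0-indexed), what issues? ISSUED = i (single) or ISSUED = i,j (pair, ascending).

ISSUED = 2

t=0 i0:or ; RAW r5
t=1 i1:bne ; no-port BR/BR
t=2 i2:bne ; no-port BR/BR
t=3 i3+i4:blt;sll ; pair
t=4 i5+i6:xor;ld ; pair
t=5 i7:st ; tail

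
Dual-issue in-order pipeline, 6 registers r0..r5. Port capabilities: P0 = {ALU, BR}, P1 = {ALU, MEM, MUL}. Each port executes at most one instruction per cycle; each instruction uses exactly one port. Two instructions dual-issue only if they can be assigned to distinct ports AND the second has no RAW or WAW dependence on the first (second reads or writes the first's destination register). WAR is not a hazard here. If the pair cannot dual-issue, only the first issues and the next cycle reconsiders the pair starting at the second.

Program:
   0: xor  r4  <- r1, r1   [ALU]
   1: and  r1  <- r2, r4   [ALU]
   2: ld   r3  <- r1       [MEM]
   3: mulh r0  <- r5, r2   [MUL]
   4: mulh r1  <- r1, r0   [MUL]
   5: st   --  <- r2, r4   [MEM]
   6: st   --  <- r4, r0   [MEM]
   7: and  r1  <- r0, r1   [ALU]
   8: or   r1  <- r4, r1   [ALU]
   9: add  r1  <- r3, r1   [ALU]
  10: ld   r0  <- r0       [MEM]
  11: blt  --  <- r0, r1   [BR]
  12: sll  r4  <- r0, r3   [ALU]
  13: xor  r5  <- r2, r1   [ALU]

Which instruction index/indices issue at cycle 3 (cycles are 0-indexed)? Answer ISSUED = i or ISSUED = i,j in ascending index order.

[0] i0  xor  -- RAW r4
[1] i1  and  -- RAW r1
[2] i2  ld  -- no-port MEM/MUL
[3] i3  mulh  -- no-port MUL/MUL
[4] i4  mulh  -- no-port MUL/MEM
[5] i5  st  -- no-port MEM/MEM
[6] i6+i7  st/and  -- 2-wide
[7] i8  or  -- RAW+WAW r1
[8] i9+i10  add/ld  -- 2-wide
[9] i11+i12  blt/sll  -- 2-wide
[10] i13  xor  -- tail

ISSUED = 3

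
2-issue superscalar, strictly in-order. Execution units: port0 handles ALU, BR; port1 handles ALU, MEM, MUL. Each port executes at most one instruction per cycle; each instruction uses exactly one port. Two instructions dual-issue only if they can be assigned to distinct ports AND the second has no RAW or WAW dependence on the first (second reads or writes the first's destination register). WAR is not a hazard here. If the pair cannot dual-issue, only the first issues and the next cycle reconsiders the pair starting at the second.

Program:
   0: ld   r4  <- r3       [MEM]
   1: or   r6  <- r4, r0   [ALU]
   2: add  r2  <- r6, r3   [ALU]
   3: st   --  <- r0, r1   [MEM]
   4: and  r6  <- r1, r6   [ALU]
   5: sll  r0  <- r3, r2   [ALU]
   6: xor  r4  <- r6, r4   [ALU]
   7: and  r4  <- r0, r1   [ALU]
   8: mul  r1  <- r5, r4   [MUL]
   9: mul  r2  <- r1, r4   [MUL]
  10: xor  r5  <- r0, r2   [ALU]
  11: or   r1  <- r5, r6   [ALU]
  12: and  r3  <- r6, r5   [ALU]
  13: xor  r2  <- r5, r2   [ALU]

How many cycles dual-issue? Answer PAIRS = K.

  cy0 -> i0 (ld) RAW r4
  cy1 -> i1 (or) RAW r6
  cy2 -> i2+i3 (add+st) dual
  cy3 -> i4+i5 (and+sll) dual
  cy4 -> i6 (xor) WAW r4
  cy5 -> i7 (and) RAW r4
  cy6 -> i8 (mul) no-port MUL/MUL
  cy7 -> i9 (mul) RAW r2
  cy8 -> i10 (xor) RAW r5
  cy9 -> i11+i12 (or+and) dual
  cy10 -> i13 (xor) tail

PAIRS = 3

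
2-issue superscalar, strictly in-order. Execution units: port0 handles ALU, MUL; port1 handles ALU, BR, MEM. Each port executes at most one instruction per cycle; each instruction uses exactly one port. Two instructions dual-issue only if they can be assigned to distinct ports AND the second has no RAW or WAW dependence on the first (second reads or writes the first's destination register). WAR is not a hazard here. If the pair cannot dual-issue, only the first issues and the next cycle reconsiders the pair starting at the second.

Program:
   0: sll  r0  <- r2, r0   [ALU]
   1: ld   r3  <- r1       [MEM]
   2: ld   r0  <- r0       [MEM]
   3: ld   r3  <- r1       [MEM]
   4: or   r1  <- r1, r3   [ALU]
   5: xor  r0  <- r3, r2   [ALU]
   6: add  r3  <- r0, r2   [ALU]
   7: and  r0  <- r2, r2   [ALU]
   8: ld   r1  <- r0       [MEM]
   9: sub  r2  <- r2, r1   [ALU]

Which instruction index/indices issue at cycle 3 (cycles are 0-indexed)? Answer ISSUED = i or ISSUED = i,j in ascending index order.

ISSUED = 4,5

t=0 i0+i1:sll ld ; pair
t=1 i2:ld ; no-port MEM/MEM
t=2 i3:ld ; RAW r3
t=3 i4+i5:or xor ; pair
t=4 i6+i7:add and ; pair
t=5 i8:ld ; RAW r1
t=6 i9:sub ; tail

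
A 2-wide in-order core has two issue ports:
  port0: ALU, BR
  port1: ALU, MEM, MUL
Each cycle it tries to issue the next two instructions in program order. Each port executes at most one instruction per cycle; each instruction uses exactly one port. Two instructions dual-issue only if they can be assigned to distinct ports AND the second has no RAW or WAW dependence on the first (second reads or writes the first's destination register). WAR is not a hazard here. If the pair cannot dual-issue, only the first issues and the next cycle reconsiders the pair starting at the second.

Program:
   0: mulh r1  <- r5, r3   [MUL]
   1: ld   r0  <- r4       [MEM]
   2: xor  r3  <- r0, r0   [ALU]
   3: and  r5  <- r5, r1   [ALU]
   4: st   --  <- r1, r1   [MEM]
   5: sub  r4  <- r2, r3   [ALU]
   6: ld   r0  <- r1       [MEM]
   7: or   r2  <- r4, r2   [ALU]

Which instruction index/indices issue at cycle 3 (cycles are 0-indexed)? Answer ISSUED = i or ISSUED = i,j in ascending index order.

ISSUED = 4,5

[0] i0  mulh.MUL  -- no-port MUL/MEM
[1] i1  ld.MEM  -- RAW r0
[2] i2/i3  xor.ALU and.ALU  -- dual
[3] i4/i5  st.MEM sub.ALU  -- dual
[4] i6/i7  ld.MEM or.ALU  -- dual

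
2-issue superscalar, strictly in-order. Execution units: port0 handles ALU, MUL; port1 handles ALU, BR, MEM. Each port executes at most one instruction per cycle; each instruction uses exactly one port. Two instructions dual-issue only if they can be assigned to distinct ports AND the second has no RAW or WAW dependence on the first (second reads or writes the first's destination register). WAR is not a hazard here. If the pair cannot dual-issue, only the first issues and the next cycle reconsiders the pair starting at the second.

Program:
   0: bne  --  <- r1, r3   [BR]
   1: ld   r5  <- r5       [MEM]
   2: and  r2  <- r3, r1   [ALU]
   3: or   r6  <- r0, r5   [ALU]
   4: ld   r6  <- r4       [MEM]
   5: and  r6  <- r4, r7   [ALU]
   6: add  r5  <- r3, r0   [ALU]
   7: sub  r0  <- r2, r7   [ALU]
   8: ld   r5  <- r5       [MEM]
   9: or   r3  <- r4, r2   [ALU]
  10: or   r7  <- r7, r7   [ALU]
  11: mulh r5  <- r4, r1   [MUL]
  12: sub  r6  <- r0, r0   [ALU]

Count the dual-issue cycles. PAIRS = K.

#0 head=0: bne.BR i0 no-port BR/MEM
#1 head=1: ld.MEM+and.ALU i1+i2 dual
#2 head=3: or.ALU i3 WAW r6
#3 head=4: ld.MEM i4 WAW r6
#4 head=5: and.ALU+add.ALU i5+i6 dual
#5 head=7: sub.ALU+ld.MEM i7+i8 dual
#6 head=9: or.ALU+or.ALU i9+i10 dual
#7 head=11: mulh.MUL+sub.ALU i11+i12 dual

PAIRS = 5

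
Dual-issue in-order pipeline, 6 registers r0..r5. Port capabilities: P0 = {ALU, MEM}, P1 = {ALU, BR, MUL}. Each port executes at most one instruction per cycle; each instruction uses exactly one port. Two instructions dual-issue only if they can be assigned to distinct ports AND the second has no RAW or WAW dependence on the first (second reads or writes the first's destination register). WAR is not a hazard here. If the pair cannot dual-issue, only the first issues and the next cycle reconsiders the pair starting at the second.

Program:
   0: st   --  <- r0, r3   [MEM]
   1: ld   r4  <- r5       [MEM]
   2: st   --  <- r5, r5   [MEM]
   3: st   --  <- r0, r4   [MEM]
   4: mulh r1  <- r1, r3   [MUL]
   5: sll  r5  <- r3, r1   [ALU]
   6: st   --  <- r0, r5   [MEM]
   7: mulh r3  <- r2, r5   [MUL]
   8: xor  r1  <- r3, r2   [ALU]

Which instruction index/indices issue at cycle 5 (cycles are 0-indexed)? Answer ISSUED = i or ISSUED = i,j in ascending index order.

ISSUED = 6,7

  cy0 -> i0 (st) no-port MEM/MEM
  cy1 -> i1 (ld) no-port MEM/MEM
  cy2 -> i2 (st) no-port MEM/MEM
  cy3 -> i3/i4 (st mulh) 2-wide
  cy4 -> i5 (sll) RAW r5
  cy5 -> i6/i7 (st mulh) 2-wide
  cy6 -> i8 (xor) tail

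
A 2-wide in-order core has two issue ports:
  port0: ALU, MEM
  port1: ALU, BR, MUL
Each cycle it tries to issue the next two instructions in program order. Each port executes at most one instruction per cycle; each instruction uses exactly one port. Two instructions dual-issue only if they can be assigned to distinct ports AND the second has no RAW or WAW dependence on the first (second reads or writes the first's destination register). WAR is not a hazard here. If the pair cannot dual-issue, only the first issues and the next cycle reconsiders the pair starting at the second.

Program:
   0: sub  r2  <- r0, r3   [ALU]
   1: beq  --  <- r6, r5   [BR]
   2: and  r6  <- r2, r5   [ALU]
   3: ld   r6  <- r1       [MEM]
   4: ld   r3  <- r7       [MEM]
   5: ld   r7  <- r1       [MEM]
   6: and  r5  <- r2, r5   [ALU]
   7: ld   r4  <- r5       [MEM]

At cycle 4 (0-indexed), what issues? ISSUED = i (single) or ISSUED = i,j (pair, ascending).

ISSUED = 5,6

t=0 i0&i1:sub beq ; dual
t=1 i2:and ; WAW r6
t=2 i3:ld ; no-port MEM/MEM
t=3 i4:ld ; no-port MEM/MEM
t=4 i5&i6:ld and ; dual
t=5 i7:ld ; tail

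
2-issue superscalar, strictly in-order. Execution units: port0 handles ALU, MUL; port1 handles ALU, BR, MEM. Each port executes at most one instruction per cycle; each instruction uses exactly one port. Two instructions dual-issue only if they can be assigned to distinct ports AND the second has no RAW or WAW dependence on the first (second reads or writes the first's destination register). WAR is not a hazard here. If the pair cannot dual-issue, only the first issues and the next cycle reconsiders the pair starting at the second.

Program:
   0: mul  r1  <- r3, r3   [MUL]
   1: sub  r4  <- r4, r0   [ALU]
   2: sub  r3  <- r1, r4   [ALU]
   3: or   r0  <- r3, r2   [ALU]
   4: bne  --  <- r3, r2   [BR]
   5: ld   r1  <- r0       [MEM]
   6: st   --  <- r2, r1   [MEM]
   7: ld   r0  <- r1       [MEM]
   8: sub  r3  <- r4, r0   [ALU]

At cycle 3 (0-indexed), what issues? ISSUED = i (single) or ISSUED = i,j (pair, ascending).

[0] i0+i1  mul;sub  -- dual
[1] i2  sub  -- RAW r3
[2] i3+i4  or;bne  -- dual
[3] i5  ld  -- no-port MEM/MEM
[4] i6  st  -- no-port MEM/MEM
[5] i7  ld  -- RAW r0
[6] i8  sub  -- tail

ISSUED = 5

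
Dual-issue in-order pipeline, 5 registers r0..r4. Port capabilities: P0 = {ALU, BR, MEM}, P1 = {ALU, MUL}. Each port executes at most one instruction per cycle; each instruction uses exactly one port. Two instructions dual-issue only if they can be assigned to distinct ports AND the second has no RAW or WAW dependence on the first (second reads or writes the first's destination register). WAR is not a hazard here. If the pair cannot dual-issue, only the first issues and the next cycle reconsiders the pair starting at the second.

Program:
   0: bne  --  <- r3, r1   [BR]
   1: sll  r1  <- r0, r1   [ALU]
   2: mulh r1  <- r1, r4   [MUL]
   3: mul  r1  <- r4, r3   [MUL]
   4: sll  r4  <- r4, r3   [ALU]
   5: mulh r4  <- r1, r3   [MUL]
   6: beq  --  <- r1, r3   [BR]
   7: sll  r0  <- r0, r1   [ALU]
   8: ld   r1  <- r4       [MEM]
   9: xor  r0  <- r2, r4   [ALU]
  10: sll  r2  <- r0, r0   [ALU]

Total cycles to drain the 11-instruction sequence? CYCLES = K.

CYCLES = 7

  cy0 -> i0+i1 (bne sll) 2-wide
  cy1 -> i2 (mulh) no-port MUL/MUL
  cy2 -> i3+i4 (mul sll) 2-wide
  cy3 -> i5+i6 (mulh beq) 2-wide
  cy4 -> i7+i8 (sll ld) 2-wide
  cy5 -> i9 (xor) RAW r0
  cy6 -> i10 (sll) tail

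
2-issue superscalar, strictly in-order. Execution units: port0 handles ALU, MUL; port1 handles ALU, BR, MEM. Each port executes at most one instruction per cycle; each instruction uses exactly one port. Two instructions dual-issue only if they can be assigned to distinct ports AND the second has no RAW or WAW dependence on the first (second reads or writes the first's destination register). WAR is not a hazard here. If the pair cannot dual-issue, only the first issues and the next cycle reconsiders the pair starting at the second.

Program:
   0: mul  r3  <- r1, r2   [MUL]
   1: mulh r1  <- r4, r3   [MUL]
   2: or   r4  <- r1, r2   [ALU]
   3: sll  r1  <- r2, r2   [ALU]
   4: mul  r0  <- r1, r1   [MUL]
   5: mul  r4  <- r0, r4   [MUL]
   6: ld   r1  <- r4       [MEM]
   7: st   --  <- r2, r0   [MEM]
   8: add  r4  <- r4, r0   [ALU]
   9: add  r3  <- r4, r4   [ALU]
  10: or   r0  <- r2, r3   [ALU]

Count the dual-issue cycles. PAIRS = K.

PAIRS = 2

0. mul.MUL @i0  | no-port MUL/MUL
1. mulh.MUL @i1  | RAW r1
2. or.ALU;sll.ALU @i2&i3  | pair
3. mul.MUL @i4  | no-port MUL/MUL
4. mul.MUL @i5  | RAW r4
5. ld.MEM @i6  | no-port MEM/MEM
6. st.MEM;add.ALU @i7&i8  | pair
7. add.ALU @i9  | RAW r3
8. or.ALU @i10  | tail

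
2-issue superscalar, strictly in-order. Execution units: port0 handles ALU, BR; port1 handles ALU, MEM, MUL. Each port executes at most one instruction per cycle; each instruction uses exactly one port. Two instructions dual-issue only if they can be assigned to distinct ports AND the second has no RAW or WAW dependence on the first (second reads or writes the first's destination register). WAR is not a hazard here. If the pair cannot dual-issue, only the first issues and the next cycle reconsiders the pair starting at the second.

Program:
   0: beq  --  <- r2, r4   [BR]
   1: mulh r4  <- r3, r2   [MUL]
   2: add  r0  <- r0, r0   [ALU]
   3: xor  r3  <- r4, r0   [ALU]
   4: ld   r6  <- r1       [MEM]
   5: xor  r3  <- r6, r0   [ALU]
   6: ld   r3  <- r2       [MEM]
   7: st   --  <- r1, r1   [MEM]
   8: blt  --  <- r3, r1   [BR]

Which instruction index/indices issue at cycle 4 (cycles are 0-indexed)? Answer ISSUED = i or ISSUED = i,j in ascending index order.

ISSUED = 6

0. beq.BR/mulh.MUL @i0&i1  | dual
1. add.ALU @i2  | RAW r0
2. xor.ALU/ld.MEM @i3&i4  | dual
3. xor.ALU @i5  | WAW r3
4. ld.MEM @i6  | no-port MEM/MEM
5. st.MEM/blt.BR @i7&i8  | dual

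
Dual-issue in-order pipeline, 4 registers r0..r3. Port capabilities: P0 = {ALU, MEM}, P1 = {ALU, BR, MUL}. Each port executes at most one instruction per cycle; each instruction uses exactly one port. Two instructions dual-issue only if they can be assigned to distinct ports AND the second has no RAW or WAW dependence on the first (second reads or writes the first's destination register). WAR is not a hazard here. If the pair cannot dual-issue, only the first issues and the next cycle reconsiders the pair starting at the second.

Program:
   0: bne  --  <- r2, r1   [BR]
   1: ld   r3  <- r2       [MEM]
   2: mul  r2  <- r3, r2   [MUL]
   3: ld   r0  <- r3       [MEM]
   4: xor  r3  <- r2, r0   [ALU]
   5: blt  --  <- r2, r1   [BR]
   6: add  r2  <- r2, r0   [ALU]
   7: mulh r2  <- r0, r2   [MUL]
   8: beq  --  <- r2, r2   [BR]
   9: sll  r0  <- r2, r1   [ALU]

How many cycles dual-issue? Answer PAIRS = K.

  cy0 -> i0,i1 (bne;ld) 2-wide
  cy1 -> i2,i3 (mul;ld) 2-wide
  cy2 -> i4,i5 (xor;blt) 2-wide
  cy3 -> i6 (add) RAW+WAW r2
  cy4 -> i7 (mulh) no-port MUL/BR
  cy5 -> i8,i9 (beq;sll) 2-wide

PAIRS = 4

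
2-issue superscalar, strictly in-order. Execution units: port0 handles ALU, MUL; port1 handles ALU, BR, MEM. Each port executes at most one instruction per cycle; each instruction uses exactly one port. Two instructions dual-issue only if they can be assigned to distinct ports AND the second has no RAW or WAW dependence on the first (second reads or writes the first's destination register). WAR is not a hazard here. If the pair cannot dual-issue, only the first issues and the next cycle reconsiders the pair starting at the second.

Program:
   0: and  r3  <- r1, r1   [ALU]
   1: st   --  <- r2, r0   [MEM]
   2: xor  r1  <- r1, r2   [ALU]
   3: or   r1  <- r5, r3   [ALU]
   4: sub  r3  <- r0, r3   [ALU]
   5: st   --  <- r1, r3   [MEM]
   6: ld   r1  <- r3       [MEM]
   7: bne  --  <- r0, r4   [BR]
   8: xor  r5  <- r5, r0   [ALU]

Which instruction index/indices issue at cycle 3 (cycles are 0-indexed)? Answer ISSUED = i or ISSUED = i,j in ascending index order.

ISSUED = 5

  cy0 -> i0+i1 (and;st) 2-wide
  cy1 -> i2 (xor) WAW r1
  cy2 -> i3+i4 (or;sub) 2-wide
  cy3 -> i5 (st) no-port MEM/MEM
  cy4 -> i6 (ld) no-port MEM/BR
  cy5 -> i7+i8 (bne;xor) 2-wide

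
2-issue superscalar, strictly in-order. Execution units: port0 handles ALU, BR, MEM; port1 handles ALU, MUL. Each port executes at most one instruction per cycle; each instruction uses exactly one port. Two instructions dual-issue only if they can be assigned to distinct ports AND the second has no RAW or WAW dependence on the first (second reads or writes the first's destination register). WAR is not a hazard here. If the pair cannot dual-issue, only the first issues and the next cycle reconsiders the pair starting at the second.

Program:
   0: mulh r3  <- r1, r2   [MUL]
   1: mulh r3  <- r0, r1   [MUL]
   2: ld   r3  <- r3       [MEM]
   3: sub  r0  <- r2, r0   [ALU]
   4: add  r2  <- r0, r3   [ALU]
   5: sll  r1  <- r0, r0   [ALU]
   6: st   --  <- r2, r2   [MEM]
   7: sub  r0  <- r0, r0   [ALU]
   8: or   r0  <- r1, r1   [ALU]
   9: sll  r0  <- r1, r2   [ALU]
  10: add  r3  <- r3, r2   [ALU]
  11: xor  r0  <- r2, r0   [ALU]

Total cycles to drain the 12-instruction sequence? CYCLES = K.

CYCLES = 8

#0 head=0: mulh i0 no-port MUL/MUL
#1 head=1: mulh i1 RAW+WAW r3
#2 head=2: ld/sub i2&i3 pair
#3 head=4: add/sll i4&i5 pair
#4 head=6: st/sub i6&i7 pair
#5 head=8: or i8 WAW r0
#6 head=9: sll/add i9&i10 pair
#7 head=11: xor i11 tail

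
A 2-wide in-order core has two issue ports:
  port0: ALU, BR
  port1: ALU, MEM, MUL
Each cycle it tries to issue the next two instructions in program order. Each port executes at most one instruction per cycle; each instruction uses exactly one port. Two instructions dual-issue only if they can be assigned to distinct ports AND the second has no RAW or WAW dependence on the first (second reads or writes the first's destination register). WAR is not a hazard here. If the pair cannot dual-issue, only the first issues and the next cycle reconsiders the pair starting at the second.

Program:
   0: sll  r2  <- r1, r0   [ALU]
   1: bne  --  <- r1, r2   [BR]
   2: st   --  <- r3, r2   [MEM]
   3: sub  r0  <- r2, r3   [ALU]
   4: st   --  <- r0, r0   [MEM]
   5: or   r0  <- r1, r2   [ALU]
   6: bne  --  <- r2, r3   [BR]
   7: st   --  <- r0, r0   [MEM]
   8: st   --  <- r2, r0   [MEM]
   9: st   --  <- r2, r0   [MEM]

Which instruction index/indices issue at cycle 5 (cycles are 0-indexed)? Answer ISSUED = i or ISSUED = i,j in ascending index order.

ISSUED = 8

0. sll.ALU @i0  | RAW r2
1. bne.BR;st.MEM @i1&i2  | pair
2. sub.ALU @i3  | RAW r0
3. st.MEM;or.ALU @i4&i5  | pair
4. bne.BR;st.MEM @i6&i7  | pair
5. st.MEM @i8  | no-port MEM/MEM
6. st.MEM @i9  | tail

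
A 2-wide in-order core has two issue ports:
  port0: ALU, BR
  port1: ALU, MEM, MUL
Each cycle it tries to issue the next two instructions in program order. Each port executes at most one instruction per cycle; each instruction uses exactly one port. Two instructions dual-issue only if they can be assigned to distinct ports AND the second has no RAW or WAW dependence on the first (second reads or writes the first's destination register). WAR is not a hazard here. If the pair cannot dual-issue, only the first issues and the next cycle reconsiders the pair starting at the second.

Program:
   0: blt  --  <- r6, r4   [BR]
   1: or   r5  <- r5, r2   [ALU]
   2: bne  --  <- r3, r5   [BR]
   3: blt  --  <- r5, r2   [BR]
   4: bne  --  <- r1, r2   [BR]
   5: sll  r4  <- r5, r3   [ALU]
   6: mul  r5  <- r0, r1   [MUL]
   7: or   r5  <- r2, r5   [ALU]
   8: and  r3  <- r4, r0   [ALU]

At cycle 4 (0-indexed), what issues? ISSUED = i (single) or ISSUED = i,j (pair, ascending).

ISSUED = 6

t=0 i0/i1:blt+or ; pair
t=1 i2:bne ; no-port BR/BR
t=2 i3:blt ; no-port BR/BR
t=3 i4/i5:bne+sll ; pair
t=4 i6:mul ; RAW+WAW r5
t=5 i7/i8:or+and ; pair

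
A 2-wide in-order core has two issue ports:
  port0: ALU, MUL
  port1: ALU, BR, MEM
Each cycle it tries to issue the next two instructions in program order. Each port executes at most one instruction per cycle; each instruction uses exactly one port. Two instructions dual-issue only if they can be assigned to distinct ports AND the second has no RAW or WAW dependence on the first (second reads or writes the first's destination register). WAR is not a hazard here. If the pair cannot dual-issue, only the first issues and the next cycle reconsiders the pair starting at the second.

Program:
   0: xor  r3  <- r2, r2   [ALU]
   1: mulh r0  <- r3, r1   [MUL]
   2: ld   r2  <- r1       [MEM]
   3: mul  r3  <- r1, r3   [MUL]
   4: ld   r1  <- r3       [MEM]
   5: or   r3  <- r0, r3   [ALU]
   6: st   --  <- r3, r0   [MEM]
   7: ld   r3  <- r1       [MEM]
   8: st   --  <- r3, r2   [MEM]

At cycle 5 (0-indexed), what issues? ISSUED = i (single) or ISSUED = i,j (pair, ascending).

ISSUED = 7

#0 head=0: xor.ALU i0 RAW r3
#1 head=1: mulh.MUL ld.MEM i1&i2 dual
#2 head=3: mul.MUL i3 RAW r3
#3 head=4: ld.MEM or.ALU i4&i5 dual
#4 head=6: st.MEM i6 no-port MEM/MEM
#5 head=7: ld.MEM i7 no-port MEM/MEM
#6 head=8: st.MEM i8 tail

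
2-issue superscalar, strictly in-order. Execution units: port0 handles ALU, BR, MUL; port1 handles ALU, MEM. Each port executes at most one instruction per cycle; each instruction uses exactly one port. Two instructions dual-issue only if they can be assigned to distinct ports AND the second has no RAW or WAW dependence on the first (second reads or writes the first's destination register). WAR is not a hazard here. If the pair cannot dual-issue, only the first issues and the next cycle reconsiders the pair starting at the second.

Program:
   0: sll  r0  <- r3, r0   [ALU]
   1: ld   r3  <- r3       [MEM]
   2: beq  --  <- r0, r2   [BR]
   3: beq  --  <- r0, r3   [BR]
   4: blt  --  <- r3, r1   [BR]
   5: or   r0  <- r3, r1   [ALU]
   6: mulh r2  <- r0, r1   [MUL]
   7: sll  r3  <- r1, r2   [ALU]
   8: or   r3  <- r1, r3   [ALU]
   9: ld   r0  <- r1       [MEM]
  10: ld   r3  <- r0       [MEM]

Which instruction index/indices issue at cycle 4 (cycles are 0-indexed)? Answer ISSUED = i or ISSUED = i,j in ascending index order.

ISSUED = 6

[0] i0/i1  sll+ld  -- 2-wide
[1] i2  beq  -- no-port BR/BR
[2] i3  beq  -- no-port BR/BR
[3] i4/i5  blt+or  -- 2-wide
[4] i6  mulh  -- RAW r2
[5] i7  sll  -- RAW+WAW r3
[6] i8/i9  or+ld  -- 2-wide
[7] i10  ld  -- tail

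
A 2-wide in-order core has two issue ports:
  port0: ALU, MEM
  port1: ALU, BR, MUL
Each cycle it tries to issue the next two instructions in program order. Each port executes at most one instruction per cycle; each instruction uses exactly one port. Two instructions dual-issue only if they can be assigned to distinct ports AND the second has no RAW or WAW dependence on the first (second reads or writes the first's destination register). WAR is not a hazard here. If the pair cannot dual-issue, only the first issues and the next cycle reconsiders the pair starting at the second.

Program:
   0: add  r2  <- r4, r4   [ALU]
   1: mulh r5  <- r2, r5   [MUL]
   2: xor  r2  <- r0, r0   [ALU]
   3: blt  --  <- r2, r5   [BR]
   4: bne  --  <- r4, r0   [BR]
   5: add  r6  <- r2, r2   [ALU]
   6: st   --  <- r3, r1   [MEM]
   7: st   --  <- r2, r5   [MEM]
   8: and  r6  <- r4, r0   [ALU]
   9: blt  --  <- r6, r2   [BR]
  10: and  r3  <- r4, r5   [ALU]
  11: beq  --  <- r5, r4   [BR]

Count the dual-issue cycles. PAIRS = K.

  cy0 -> i0 (add.ALU) RAW r2
  cy1 -> i1+i2 (mulh.MUL;xor.ALU) pair
  cy2 -> i3 (blt.BR) no-port BR/BR
  cy3 -> i4+i5 (bne.BR;add.ALU) pair
  cy4 -> i6 (st.MEM) no-port MEM/MEM
  cy5 -> i7+i8 (st.MEM;and.ALU) pair
  cy6 -> i9+i10 (blt.BR;and.ALU) pair
  cy7 -> i11 (beq.BR) tail

PAIRS = 4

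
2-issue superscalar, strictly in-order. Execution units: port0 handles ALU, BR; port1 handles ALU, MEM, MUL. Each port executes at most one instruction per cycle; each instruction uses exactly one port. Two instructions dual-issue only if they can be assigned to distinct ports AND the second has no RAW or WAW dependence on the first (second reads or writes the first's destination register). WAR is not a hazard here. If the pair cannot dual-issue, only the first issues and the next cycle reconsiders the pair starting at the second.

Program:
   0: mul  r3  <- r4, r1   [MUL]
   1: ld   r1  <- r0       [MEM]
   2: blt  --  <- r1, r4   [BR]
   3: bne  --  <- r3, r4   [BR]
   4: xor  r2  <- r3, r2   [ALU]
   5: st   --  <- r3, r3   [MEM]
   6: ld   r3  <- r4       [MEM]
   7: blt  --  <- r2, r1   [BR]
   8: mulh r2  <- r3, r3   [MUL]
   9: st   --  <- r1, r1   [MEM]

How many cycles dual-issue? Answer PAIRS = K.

PAIRS = 2

[0] i0  mul  -- no-port MUL/MEM
[1] i1  ld  -- RAW r1
[2] i2  blt  -- no-port BR/BR
[3] i3,i4  bne xor  -- pair
[4] i5  st  -- no-port MEM/MEM
[5] i6,i7  ld blt  -- pair
[6] i8  mulh  -- no-port MUL/MEM
[7] i9  st  -- tail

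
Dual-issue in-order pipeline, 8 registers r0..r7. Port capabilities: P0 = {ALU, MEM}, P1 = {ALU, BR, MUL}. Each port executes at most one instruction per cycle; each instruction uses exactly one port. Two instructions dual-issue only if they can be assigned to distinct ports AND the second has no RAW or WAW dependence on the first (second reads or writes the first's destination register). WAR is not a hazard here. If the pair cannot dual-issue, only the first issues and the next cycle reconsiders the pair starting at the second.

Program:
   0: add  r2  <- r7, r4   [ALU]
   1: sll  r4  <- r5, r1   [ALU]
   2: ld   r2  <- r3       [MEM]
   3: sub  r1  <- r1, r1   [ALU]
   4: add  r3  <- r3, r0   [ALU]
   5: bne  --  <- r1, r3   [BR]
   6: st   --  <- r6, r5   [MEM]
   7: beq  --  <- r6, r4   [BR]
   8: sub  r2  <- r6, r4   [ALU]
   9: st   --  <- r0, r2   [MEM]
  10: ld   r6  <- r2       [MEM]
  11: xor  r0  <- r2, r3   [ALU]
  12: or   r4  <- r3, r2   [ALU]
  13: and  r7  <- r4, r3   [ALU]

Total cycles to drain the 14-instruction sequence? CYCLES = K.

CYCLES = 9

[0] i0/i1  add+sll  -- pair
[1] i2/i3  ld+sub  -- pair
[2] i4  add  -- RAW r3
[3] i5/i6  bne+st  -- pair
[4] i7/i8  beq+sub  -- pair
[5] i9  st  -- no-port MEM/MEM
[6] i10/i11  ld+xor  -- pair
[7] i12  or  -- RAW r4
[8] i13  and  -- tail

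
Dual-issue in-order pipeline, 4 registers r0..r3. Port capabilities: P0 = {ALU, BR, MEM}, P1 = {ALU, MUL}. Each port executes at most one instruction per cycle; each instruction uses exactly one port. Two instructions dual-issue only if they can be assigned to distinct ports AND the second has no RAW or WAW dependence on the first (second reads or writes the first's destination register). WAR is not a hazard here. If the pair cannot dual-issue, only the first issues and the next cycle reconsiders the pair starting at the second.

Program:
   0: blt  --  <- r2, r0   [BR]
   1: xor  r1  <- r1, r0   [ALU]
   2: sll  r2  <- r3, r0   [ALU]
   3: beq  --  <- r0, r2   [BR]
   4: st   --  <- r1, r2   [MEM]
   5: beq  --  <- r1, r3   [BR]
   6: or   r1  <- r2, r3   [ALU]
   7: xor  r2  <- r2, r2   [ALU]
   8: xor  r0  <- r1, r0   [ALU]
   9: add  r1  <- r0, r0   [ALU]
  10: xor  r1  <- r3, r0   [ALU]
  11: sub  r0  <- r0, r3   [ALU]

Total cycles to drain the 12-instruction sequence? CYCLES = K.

[0] i0/i1  blt/xor  -- pair
[1] i2  sll  -- RAW r2
[2] i3  beq  -- no-port BR/MEM
[3] i4  st  -- no-port MEM/BR
[4] i5/i6  beq/or  -- pair
[5] i7/i8  xor/xor  -- pair
[6] i9  add  -- WAW r1
[7] i10/i11  xor/sub  -- pair

CYCLES = 8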